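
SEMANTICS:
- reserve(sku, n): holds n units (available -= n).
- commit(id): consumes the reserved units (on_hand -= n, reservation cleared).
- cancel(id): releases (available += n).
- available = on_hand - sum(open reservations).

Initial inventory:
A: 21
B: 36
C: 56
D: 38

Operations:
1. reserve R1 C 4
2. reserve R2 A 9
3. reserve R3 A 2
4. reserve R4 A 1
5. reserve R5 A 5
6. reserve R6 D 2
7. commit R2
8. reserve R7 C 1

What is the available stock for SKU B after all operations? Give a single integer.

Answer: 36

Derivation:
Step 1: reserve R1 C 4 -> on_hand[A=21 B=36 C=56 D=38] avail[A=21 B=36 C=52 D=38] open={R1}
Step 2: reserve R2 A 9 -> on_hand[A=21 B=36 C=56 D=38] avail[A=12 B=36 C=52 D=38] open={R1,R2}
Step 3: reserve R3 A 2 -> on_hand[A=21 B=36 C=56 D=38] avail[A=10 B=36 C=52 D=38] open={R1,R2,R3}
Step 4: reserve R4 A 1 -> on_hand[A=21 B=36 C=56 D=38] avail[A=9 B=36 C=52 D=38] open={R1,R2,R3,R4}
Step 5: reserve R5 A 5 -> on_hand[A=21 B=36 C=56 D=38] avail[A=4 B=36 C=52 D=38] open={R1,R2,R3,R4,R5}
Step 6: reserve R6 D 2 -> on_hand[A=21 B=36 C=56 D=38] avail[A=4 B=36 C=52 D=36] open={R1,R2,R3,R4,R5,R6}
Step 7: commit R2 -> on_hand[A=12 B=36 C=56 D=38] avail[A=4 B=36 C=52 D=36] open={R1,R3,R4,R5,R6}
Step 8: reserve R7 C 1 -> on_hand[A=12 B=36 C=56 D=38] avail[A=4 B=36 C=51 D=36] open={R1,R3,R4,R5,R6,R7}
Final available[B] = 36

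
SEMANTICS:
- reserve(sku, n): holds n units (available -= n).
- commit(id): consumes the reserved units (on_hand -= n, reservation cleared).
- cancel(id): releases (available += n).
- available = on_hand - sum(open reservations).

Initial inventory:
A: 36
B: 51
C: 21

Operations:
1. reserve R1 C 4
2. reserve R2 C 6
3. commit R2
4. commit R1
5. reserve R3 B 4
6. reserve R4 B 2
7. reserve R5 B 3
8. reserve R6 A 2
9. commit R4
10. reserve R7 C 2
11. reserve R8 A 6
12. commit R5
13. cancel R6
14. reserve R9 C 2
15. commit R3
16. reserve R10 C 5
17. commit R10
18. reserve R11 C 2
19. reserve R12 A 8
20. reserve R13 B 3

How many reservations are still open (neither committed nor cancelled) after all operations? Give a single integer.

Answer: 6

Derivation:
Step 1: reserve R1 C 4 -> on_hand[A=36 B=51 C=21] avail[A=36 B=51 C=17] open={R1}
Step 2: reserve R2 C 6 -> on_hand[A=36 B=51 C=21] avail[A=36 B=51 C=11] open={R1,R2}
Step 3: commit R2 -> on_hand[A=36 B=51 C=15] avail[A=36 B=51 C=11] open={R1}
Step 4: commit R1 -> on_hand[A=36 B=51 C=11] avail[A=36 B=51 C=11] open={}
Step 5: reserve R3 B 4 -> on_hand[A=36 B=51 C=11] avail[A=36 B=47 C=11] open={R3}
Step 6: reserve R4 B 2 -> on_hand[A=36 B=51 C=11] avail[A=36 B=45 C=11] open={R3,R4}
Step 7: reserve R5 B 3 -> on_hand[A=36 B=51 C=11] avail[A=36 B=42 C=11] open={R3,R4,R5}
Step 8: reserve R6 A 2 -> on_hand[A=36 B=51 C=11] avail[A=34 B=42 C=11] open={R3,R4,R5,R6}
Step 9: commit R4 -> on_hand[A=36 B=49 C=11] avail[A=34 B=42 C=11] open={R3,R5,R6}
Step 10: reserve R7 C 2 -> on_hand[A=36 B=49 C=11] avail[A=34 B=42 C=9] open={R3,R5,R6,R7}
Step 11: reserve R8 A 6 -> on_hand[A=36 B=49 C=11] avail[A=28 B=42 C=9] open={R3,R5,R6,R7,R8}
Step 12: commit R5 -> on_hand[A=36 B=46 C=11] avail[A=28 B=42 C=9] open={R3,R6,R7,R8}
Step 13: cancel R6 -> on_hand[A=36 B=46 C=11] avail[A=30 B=42 C=9] open={R3,R7,R8}
Step 14: reserve R9 C 2 -> on_hand[A=36 B=46 C=11] avail[A=30 B=42 C=7] open={R3,R7,R8,R9}
Step 15: commit R3 -> on_hand[A=36 B=42 C=11] avail[A=30 B=42 C=7] open={R7,R8,R9}
Step 16: reserve R10 C 5 -> on_hand[A=36 B=42 C=11] avail[A=30 B=42 C=2] open={R10,R7,R8,R9}
Step 17: commit R10 -> on_hand[A=36 B=42 C=6] avail[A=30 B=42 C=2] open={R7,R8,R9}
Step 18: reserve R11 C 2 -> on_hand[A=36 B=42 C=6] avail[A=30 B=42 C=0] open={R11,R7,R8,R9}
Step 19: reserve R12 A 8 -> on_hand[A=36 B=42 C=6] avail[A=22 B=42 C=0] open={R11,R12,R7,R8,R9}
Step 20: reserve R13 B 3 -> on_hand[A=36 B=42 C=6] avail[A=22 B=39 C=0] open={R11,R12,R13,R7,R8,R9}
Open reservations: ['R11', 'R12', 'R13', 'R7', 'R8', 'R9'] -> 6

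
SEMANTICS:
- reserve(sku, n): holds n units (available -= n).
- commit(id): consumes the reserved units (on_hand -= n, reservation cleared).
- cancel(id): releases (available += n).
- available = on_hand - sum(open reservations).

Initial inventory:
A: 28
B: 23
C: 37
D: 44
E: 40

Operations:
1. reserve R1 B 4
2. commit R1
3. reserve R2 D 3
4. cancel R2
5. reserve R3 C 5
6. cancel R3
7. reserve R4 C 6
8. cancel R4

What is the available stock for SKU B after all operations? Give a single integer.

Answer: 19

Derivation:
Step 1: reserve R1 B 4 -> on_hand[A=28 B=23 C=37 D=44 E=40] avail[A=28 B=19 C=37 D=44 E=40] open={R1}
Step 2: commit R1 -> on_hand[A=28 B=19 C=37 D=44 E=40] avail[A=28 B=19 C=37 D=44 E=40] open={}
Step 3: reserve R2 D 3 -> on_hand[A=28 B=19 C=37 D=44 E=40] avail[A=28 B=19 C=37 D=41 E=40] open={R2}
Step 4: cancel R2 -> on_hand[A=28 B=19 C=37 D=44 E=40] avail[A=28 B=19 C=37 D=44 E=40] open={}
Step 5: reserve R3 C 5 -> on_hand[A=28 B=19 C=37 D=44 E=40] avail[A=28 B=19 C=32 D=44 E=40] open={R3}
Step 6: cancel R3 -> on_hand[A=28 B=19 C=37 D=44 E=40] avail[A=28 B=19 C=37 D=44 E=40] open={}
Step 7: reserve R4 C 6 -> on_hand[A=28 B=19 C=37 D=44 E=40] avail[A=28 B=19 C=31 D=44 E=40] open={R4}
Step 8: cancel R4 -> on_hand[A=28 B=19 C=37 D=44 E=40] avail[A=28 B=19 C=37 D=44 E=40] open={}
Final available[B] = 19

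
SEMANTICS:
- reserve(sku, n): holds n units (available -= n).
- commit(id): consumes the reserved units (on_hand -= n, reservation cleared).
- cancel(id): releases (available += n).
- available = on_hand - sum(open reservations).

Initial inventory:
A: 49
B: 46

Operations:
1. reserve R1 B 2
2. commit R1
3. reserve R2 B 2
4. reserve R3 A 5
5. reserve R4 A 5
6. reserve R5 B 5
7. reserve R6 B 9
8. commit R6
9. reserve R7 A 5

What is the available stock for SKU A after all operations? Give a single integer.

Step 1: reserve R1 B 2 -> on_hand[A=49 B=46] avail[A=49 B=44] open={R1}
Step 2: commit R1 -> on_hand[A=49 B=44] avail[A=49 B=44] open={}
Step 3: reserve R2 B 2 -> on_hand[A=49 B=44] avail[A=49 B=42] open={R2}
Step 4: reserve R3 A 5 -> on_hand[A=49 B=44] avail[A=44 B=42] open={R2,R3}
Step 5: reserve R4 A 5 -> on_hand[A=49 B=44] avail[A=39 B=42] open={R2,R3,R4}
Step 6: reserve R5 B 5 -> on_hand[A=49 B=44] avail[A=39 B=37] open={R2,R3,R4,R5}
Step 7: reserve R6 B 9 -> on_hand[A=49 B=44] avail[A=39 B=28] open={R2,R3,R4,R5,R6}
Step 8: commit R6 -> on_hand[A=49 B=35] avail[A=39 B=28] open={R2,R3,R4,R5}
Step 9: reserve R7 A 5 -> on_hand[A=49 B=35] avail[A=34 B=28] open={R2,R3,R4,R5,R7}
Final available[A] = 34

Answer: 34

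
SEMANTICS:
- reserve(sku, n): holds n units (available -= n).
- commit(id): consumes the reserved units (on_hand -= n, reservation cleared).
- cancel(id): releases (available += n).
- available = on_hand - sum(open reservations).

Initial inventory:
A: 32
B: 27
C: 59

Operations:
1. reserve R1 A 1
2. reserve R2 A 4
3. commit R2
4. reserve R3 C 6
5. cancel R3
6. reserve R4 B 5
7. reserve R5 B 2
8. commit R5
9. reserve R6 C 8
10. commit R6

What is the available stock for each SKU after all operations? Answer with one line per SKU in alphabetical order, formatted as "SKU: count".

Step 1: reserve R1 A 1 -> on_hand[A=32 B=27 C=59] avail[A=31 B=27 C=59] open={R1}
Step 2: reserve R2 A 4 -> on_hand[A=32 B=27 C=59] avail[A=27 B=27 C=59] open={R1,R2}
Step 3: commit R2 -> on_hand[A=28 B=27 C=59] avail[A=27 B=27 C=59] open={R1}
Step 4: reserve R3 C 6 -> on_hand[A=28 B=27 C=59] avail[A=27 B=27 C=53] open={R1,R3}
Step 5: cancel R3 -> on_hand[A=28 B=27 C=59] avail[A=27 B=27 C=59] open={R1}
Step 6: reserve R4 B 5 -> on_hand[A=28 B=27 C=59] avail[A=27 B=22 C=59] open={R1,R4}
Step 7: reserve R5 B 2 -> on_hand[A=28 B=27 C=59] avail[A=27 B=20 C=59] open={R1,R4,R5}
Step 8: commit R5 -> on_hand[A=28 B=25 C=59] avail[A=27 B=20 C=59] open={R1,R4}
Step 9: reserve R6 C 8 -> on_hand[A=28 B=25 C=59] avail[A=27 B=20 C=51] open={R1,R4,R6}
Step 10: commit R6 -> on_hand[A=28 B=25 C=51] avail[A=27 B=20 C=51] open={R1,R4}

Answer: A: 27
B: 20
C: 51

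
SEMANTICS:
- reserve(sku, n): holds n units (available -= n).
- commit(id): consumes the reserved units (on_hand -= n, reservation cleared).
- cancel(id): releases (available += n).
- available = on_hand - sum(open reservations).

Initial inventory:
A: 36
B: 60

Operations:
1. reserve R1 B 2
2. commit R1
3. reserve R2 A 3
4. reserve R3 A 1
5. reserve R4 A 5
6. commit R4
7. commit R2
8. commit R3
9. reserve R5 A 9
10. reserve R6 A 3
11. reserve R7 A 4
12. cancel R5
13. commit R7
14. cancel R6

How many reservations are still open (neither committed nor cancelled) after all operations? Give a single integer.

Answer: 0

Derivation:
Step 1: reserve R1 B 2 -> on_hand[A=36 B=60] avail[A=36 B=58] open={R1}
Step 2: commit R1 -> on_hand[A=36 B=58] avail[A=36 B=58] open={}
Step 3: reserve R2 A 3 -> on_hand[A=36 B=58] avail[A=33 B=58] open={R2}
Step 4: reserve R3 A 1 -> on_hand[A=36 B=58] avail[A=32 B=58] open={R2,R3}
Step 5: reserve R4 A 5 -> on_hand[A=36 B=58] avail[A=27 B=58] open={R2,R3,R4}
Step 6: commit R4 -> on_hand[A=31 B=58] avail[A=27 B=58] open={R2,R3}
Step 7: commit R2 -> on_hand[A=28 B=58] avail[A=27 B=58] open={R3}
Step 8: commit R3 -> on_hand[A=27 B=58] avail[A=27 B=58] open={}
Step 9: reserve R5 A 9 -> on_hand[A=27 B=58] avail[A=18 B=58] open={R5}
Step 10: reserve R6 A 3 -> on_hand[A=27 B=58] avail[A=15 B=58] open={R5,R6}
Step 11: reserve R7 A 4 -> on_hand[A=27 B=58] avail[A=11 B=58] open={R5,R6,R7}
Step 12: cancel R5 -> on_hand[A=27 B=58] avail[A=20 B=58] open={R6,R7}
Step 13: commit R7 -> on_hand[A=23 B=58] avail[A=20 B=58] open={R6}
Step 14: cancel R6 -> on_hand[A=23 B=58] avail[A=23 B=58] open={}
Open reservations: [] -> 0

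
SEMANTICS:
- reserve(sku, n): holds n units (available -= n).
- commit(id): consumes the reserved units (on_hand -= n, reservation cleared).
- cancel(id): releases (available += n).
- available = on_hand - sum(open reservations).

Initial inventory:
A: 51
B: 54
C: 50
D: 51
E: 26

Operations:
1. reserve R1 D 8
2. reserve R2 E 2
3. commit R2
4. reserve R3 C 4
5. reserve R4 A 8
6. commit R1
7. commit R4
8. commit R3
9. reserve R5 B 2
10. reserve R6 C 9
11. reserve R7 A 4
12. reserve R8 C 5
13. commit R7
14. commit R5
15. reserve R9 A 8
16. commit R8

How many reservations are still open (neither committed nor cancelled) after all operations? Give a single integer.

Step 1: reserve R1 D 8 -> on_hand[A=51 B=54 C=50 D=51 E=26] avail[A=51 B=54 C=50 D=43 E=26] open={R1}
Step 2: reserve R2 E 2 -> on_hand[A=51 B=54 C=50 D=51 E=26] avail[A=51 B=54 C=50 D=43 E=24] open={R1,R2}
Step 3: commit R2 -> on_hand[A=51 B=54 C=50 D=51 E=24] avail[A=51 B=54 C=50 D=43 E=24] open={R1}
Step 4: reserve R3 C 4 -> on_hand[A=51 B=54 C=50 D=51 E=24] avail[A=51 B=54 C=46 D=43 E=24] open={R1,R3}
Step 5: reserve R4 A 8 -> on_hand[A=51 B=54 C=50 D=51 E=24] avail[A=43 B=54 C=46 D=43 E=24] open={R1,R3,R4}
Step 6: commit R1 -> on_hand[A=51 B=54 C=50 D=43 E=24] avail[A=43 B=54 C=46 D=43 E=24] open={R3,R4}
Step 7: commit R4 -> on_hand[A=43 B=54 C=50 D=43 E=24] avail[A=43 B=54 C=46 D=43 E=24] open={R3}
Step 8: commit R3 -> on_hand[A=43 B=54 C=46 D=43 E=24] avail[A=43 B=54 C=46 D=43 E=24] open={}
Step 9: reserve R5 B 2 -> on_hand[A=43 B=54 C=46 D=43 E=24] avail[A=43 B=52 C=46 D=43 E=24] open={R5}
Step 10: reserve R6 C 9 -> on_hand[A=43 B=54 C=46 D=43 E=24] avail[A=43 B=52 C=37 D=43 E=24] open={R5,R6}
Step 11: reserve R7 A 4 -> on_hand[A=43 B=54 C=46 D=43 E=24] avail[A=39 B=52 C=37 D=43 E=24] open={R5,R6,R7}
Step 12: reserve R8 C 5 -> on_hand[A=43 B=54 C=46 D=43 E=24] avail[A=39 B=52 C=32 D=43 E=24] open={R5,R6,R7,R8}
Step 13: commit R7 -> on_hand[A=39 B=54 C=46 D=43 E=24] avail[A=39 B=52 C=32 D=43 E=24] open={R5,R6,R8}
Step 14: commit R5 -> on_hand[A=39 B=52 C=46 D=43 E=24] avail[A=39 B=52 C=32 D=43 E=24] open={R6,R8}
Step 15: reserve R9 A 8 -> on_hand[A=39 B=52 C=46 D=43 E=24] avail[A=31 B=52 C=32 D=43 E=24] open={R6,R8,R9}
Step 16: commit R8 -> on_hand[A=39 B=52 C=41 D=43 E=24] avail[A=31 B=52 C=32 D=43 E=24] open={R6,R9}
Open reservations: ['R6', 'R9'] -> 2

Answer: 2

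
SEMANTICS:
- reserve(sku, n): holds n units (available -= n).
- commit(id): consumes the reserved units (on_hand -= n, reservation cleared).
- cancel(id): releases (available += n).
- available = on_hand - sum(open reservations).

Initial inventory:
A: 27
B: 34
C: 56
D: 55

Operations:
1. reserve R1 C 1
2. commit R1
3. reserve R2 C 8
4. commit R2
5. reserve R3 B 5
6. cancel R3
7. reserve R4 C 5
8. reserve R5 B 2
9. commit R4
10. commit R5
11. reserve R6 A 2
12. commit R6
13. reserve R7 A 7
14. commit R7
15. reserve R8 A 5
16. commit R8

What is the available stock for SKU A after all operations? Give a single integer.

Answer: 13

Derivation:
Step 1: reserve R1 C 1 -> on_hand[A=27 B=34 C=56 D=55] avail[A=27 B=34 C=55 D=55] open={R1}
Step 2: commit R1 -> on_hand[A=27 B=34 C=55 D=55] avail[A=27 B=34 C=55 D=55] open={}
Step 3: reserve R2 C 8 -> on_hand[A=27 B=34 C=55 D=55] avail[A=27 B=34 C=47 D=55] open={R2}
Step 4: commit R2 -> on_hand[A=27 B=34 C=47 D=55] avail[A=27 B=34 C=47 D=55] open={}
Step 5: reserve R3 B 5 -> on_hand[A=27 B=34 C=47 D=55] avail[A=27 B=29 C=47 D=55] open={R3}
Step 6: cancel R3 -> on_hand[A=27 B=34 C=47 D=55] avail[A=27 B=34 C=47 D=55] open={}
Step 7: reserve R4 C 5 -> on_hand[A=27 B=34 C=47 D=55] avail[A=27 B=34 C=42 D=55] open={R4}
Step 8: reserve R5 B 2 -> on_hand[A=27 B=34 C=47 D=55] avail[A=27 B=32 C=42 D=55] open={R4,R5}
Step 9: commit R4 -> on_hand[A=27 B=34 C=42 D=55] avail[A=27 B=32 C=42 D=55] open={R5}
Step 10: commit R5 -> on_hand[A=27 B=32 C=42 D=55] avail[A=27 B=32 C=42 D=55] open={}
Step 11: reserve R6 A 2 -> on_hand[A=27 B=32 C=42 D=55] avail[A=25 B=32 C=42 D=55] open={R6}
Step 12: commit R6 -> on_hand[A=25 B=32 C=42 D=55] avail[A=25 B=32 C=42 D=55] open={}
Step 13: reserve R7 A 7 -> on_hand[A=25 B=32 C=42 D=55] avail[A=18 B=32 C=42 D=55] open={R7}
Step 14: commit R7 -> on_hand[A=18 B=32 C=42 D=55] avail[A=18 B=32 C=42 D=55] open={}
Step 15: reserve R8 A 5 -> on_hand[A=18 B=32 C=42 D=55] avail[A=13 B=32 C=42 D=55] open={R8}
Step 16: commit R8 -> on_hand[A=13 B=32 C=42 D=55] avail[A=13 B=32 C=42 D=55] open={}
Final available[A] = 13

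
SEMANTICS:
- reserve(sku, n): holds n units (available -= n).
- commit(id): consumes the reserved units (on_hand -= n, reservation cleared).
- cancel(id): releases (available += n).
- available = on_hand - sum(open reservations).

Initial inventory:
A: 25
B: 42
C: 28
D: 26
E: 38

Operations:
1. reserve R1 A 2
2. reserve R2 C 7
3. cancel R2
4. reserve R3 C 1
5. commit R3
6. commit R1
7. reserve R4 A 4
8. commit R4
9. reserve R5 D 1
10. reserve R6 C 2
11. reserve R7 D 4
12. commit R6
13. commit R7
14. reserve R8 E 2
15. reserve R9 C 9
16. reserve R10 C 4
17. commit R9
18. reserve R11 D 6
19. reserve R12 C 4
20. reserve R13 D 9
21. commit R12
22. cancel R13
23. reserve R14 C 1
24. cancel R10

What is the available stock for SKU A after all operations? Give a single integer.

Answer: 19

Derivation:
Step 1: reserve R1 A 2 -> on_hand[A=25 B=42 C=28 D=26 E=38] avail[A=23 B=42 C=28 D=26 E=38] open={R1}
Step 2: reserve R2 C 7 -> on_hand[A=25 B=42 C=28 D=26 E=38] avail[A=23 B=42 C=21 D=26 E=38] open={R1,R2}
Step 3: cancel R2 -> on_hand[A=25 B=42 C=28 D=26 E=38] avail[A=23 B=42 C=28 D=26 E=38] open={R1}
Step 4: reserve R3 C 1 -> on_hand[A=25 B=42 C=28 D=26 E=38] avail[A=23 B=42 C=27 D=26 E=38] open={R1,R3}
Step 5: commit R3 -> on_hand[A=25 B=42 C=27 D=26 E=38] avail[A=23 B=42 C=27 D=26 E=38] open={R1}
Step 6: commit R1 -> on_hand[A=23 B=42 C=27 D=26 E=38] avail[A=23 B=42 C=27 D=26 E=38] open={}
Step 7: reserve R4 A 4 -> on_hand[A=23 B=42 C=27 D=26 E=38] avail[A=19 B=42 C=27 D=26 E=38] open={R4}
Step 8: commit R4 -> on_hand[A=19 B=42 C=27 D=26 E=38] avail[A=19 B=42 C=27 D=26 E=38] open={}
Step 9: reserve R5 D 1 -> on_hand[A=19 B=42 C=27 D=26 E=38] avail[A=19 B=42 C=27 D=25 E=38] open={R5}
Step 10: reserve R6 C 2 -> on_hand[A=19 B=42 C=27 D=26 E=38] avail[A=19 B=42 C=25 D=25 E=38] open={R5,R6}
Step 11: reserve R7 D 4 -> on_hand[A=19 B=42 C=27 D=26 E=38] avail[A=19 B=42 C=25 D=21 E=38] open={R5,R6,R7}
Step 12: commit R6 -> on_hand[A=19 B=42 C=25 D=26 E=38] avail[A=19 B=42 C=25 D=21 E=38] open={R5,R7}
Step 13: commit R7 -> on_hand[A=19 B=42 C=25 D=22 E=38] avail[A=19 B=42 C=25 D=21 E=38] open={R5}
Step 14: reserve R8 E 2 -> on_hand[A=19 B=42 C=25 D=22 E=38] avail[A=19 B=42 C=25 D=21 E=36] open={R5,R8}
Step 15: reserve R9 C 9 -> on_hand[A=19 B=42 C=25 D=22 E=38] avail[A=19 B=42 C=16 D=21 E=36] open={R5,R8,R9}
Step 16: reserve R10 C 4 -> on_hand[A=19 B=42 C=25 D=22 E=38] avail[A=19 B=42 C=12 D=21 E=36] open={R10,R5,R8,R9}
Step 17: commit R9 -> on_hand[A=19 B=42 C=16 D=22 E=38] avail[A=19 B=42 C=12 D=21 E=36] open={R10,R5,R8}
Step 18: reserve R11 D 6 -> on_hand[A=19 B=42 C=16 D=22 E=38] avail[A=19 B=42 C=12 D=15 E=36] open={R10,R11,R5,R8}
Step 19: reserve R12 C 4 -> on_hand[A=19 B=42 C=16 D=22 E=38] avail[A=19 B=42 C=8 D=15 E=36] open={R10,R11,R12,R5,R8}
Step 20: reserve R13 D 9 -> on_hand[A=19 B=42 C=16 D=22 E=38] avail[A=19 B=42 C=8 D=6 E=36] open={R10,R11,R12,R13,R5,R8}
Step 21: commit R12 -> on_hand[A=19 B=42 C=12 D=22 E=38] avail[A=19 B=42 C=8 D=6 E=36] open={R10,R11,R13,R5,R8}
Step 22: cancel R13 -> on_hand[A=19 B=42 C=12 D=22 E=38] avail[A=19 B=42 C=8 D=15 E=36] open={R10,R11,R5,R8}
Step 23: reserve R14 C 1 -> on_hand[A=19 B=42 C=12 D=22 E=38] avail[A=19 B=42 C=7 D=15 E=36] open={R10,R11,R14,R5,R8}
Step 24: cancel R10 -> on_hand[A=19 B=42 C=12 D=22 E=38] avail[A=19 B=42 C=11 D=15 E=36] open={R11,R14,R5,R8}
Final available[A] = 19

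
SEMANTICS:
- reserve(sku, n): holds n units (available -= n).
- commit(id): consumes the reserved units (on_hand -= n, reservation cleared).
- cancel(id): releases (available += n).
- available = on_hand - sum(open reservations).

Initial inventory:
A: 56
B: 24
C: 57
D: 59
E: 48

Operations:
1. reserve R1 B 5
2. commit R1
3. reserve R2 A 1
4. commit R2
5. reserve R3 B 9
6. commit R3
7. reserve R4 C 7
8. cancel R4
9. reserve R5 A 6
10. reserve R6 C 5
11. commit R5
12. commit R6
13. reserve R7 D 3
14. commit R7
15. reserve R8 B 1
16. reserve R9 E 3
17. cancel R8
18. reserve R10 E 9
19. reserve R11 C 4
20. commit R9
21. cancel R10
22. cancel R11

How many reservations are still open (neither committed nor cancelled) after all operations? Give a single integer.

Answer: 0

Derivation:
Step 1: reserve R1 B 5 -> on_hand[A=56 B=24 C=57 D=59 E=48] avail[A=56 B=19 C=57 D=59 E=48] open={R1}
Step 2: commit R1 -> on_hand[A=56 B=19 C=57 D=59 E=48] avail[A=56 B=19 C=57 D=59 E=48] open={}
Step 3: reserve R2 A 1 -> on_hand[A=56 B=19 C=57 D=59 E=48] avail[A=55 B=19 C=57 D=59 E=48] open={R2}
Step 4: commit R2 -> on_hand[A=55 B=19 C=57 D=59 E=48] avail[A=55 B=19 C=57 D=59 E=48] open={}
Step 5: reserve R3 B 9 -> on_hand[A=55 B=19 C=57 D=59 E=48] avail[A=55 B=10 C=57 D=59 E=48] open={R3}
Step 6: commit R3 -> on_hand[A=55 B=10 C=57 D=59 E=48] avail[A=55 B=10 C=57 D=59 E=48] open={}
Step 7: reserve R4 C 7 -> on_hand[A=55 B=10 C=57 D=59 E=48] avail[A=55 B=10 C=50 D=59 E=48] open={R4}
Step 8: cancel R4 -> on_hand[A=55 B=10 C=57 D=59 E=48] avail[A=55 B=10 C=57 D=59 E=48] open={}
Step 9: reserve R5 A 6 -> on_hand[A=55 B=10 C=57 D=59 E=48] avail[A=49 B=10 C=57 D=59 E=48] open={R5}
Step 10: reserve R6 C 5 -> on_hand[A=55 B=10 C=57 D=59 E=48] avail[A=49 B=10 C=52 D=59 E=48] open={R5,R6}
Step 11: commit R5 -> on_hand[A=49 B=10 C=57 D=59 E=48] avail[A=49 B=10 C=52 D=59 E=48] open={R6}
Step 12: commit R6 -> on_hand[A=49 B=10 C=52 D=59 E=48] avail[A=49 B=10 C=52 D=59 E=48] open={}
Step 13: reserve R7 D 3 -> on_hand[A=49 B=10 C=52 D=59 E=48] avail[A=49 B=10 C=52 D=56 E=48] open={R7}
Step 14: commit R7 -> on_hand[A=49 B=10 C=52 D=56 E=48] avail[A=49 B=10 C=52 D=56 E=48] open={}
Step 15: reserve R8 B 1 -> on_hand[A=49 B=10 C=52 D=56 E=48] avail[A=49 B=9 C=52 D=56 E=48] open={R8}
Step 16: reserve R9 E 3 -> on_hand[A=49 B=10 C=52 D=56 E=48] avail[A=49 B=9 C=52 D=56 E=45] open={R8,R9}
Step 17: cancel R8 -> on_hand[A=49 B=10 C=52 D=56 E=48] avail[A=49 B=10 C=52 D=56 E=45] open={R9}
Step 18: reserve R10 E 9 -> on_hand[A=49 B=10 C=52 D=56 E=48] avail[A=49 B=10 C=52 D=56 E=36] open={R10,R9}
Step 19: reserve R11 C 4 -> on_hand[A=49 B=10 C=52 D=56 E=48] avail[A=49 B=10 C=48 D=56 E=36] open={R10,R11,R9}
Step 20: commit R9 -> on_hand[A=49 B=10 C=52 D=56 E=45] avail[A=49 B=10 C=48 D=56 E=36] open={R10,R11}
Step 21: cancel R10 -> on_hand[A=49 B=10 C=52 D=56 E=45] avail[A=49 B=10 C=48 D=56 E=45] open={R11}
Step 22: cancel R11 -> on_hand[A=49 B=10 C=52 D=56 E=45] avail[A=49 B=10 C=52 D=56 E=45] open={}
Open reservations: [] -> 0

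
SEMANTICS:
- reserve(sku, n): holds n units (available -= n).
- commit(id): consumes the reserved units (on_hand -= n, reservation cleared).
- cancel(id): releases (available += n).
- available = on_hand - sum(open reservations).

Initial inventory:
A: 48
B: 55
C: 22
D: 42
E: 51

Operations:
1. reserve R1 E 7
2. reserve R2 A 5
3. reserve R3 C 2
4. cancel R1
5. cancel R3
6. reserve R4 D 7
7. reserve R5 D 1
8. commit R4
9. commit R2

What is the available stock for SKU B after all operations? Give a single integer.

Answer: 55

Derivation:
Step 1: reserve R1 E 7 -> on_hand[A=48 B=55 C=22 D=42 E=51] avail[A=48 B=55 C=22 D=42 E=44] open={R1}
Step 2: reserve R2 A 5 -> on_hand[A=48 B=55 C=22 D=42 E=51] avail[A=43 B=55 C=22 D=42 E=44] open={R1,R2}
Step 3: reserve R3 C 2 -> on_hand[A=48 B=55 C=22 D=42 E=51] avail[A=43 B=55 C=20 D=42 E=44] open={R1,R2,R3}
Step 4: cancel R1 -> on_hand[A=48 B=55 C=22 D=42 E=51] avail[A=43 B=55 C=20 D=42 E=51] open={R2,R3}
Step 5: cancel R3 -> on_hand[A=48 B=55 C=22 D=42 E=51] avail[A=43 B=55 C=22 D=42 E=51] open={R2}
Step 6: reserve R4 D 7 -> on_hand[A=48 B=55 C=22 D=42 E=51] avail[A=43 B=55 C=22 D=35 E=51] open={R2,R4}
Step 7: reserve R5 D 1 -> on_hand[A=48 B=55 C=22 D=42 E=51] avail[A=43 B=55 C=22 D=34 E=51] open={R2,R4,R5}
Step 8: commit R4 -> on_hand[A=48 B=55 C=22 D=35 E=51] avail[A=43 B=55 C=22 D=34 E=51] open={R2,R5}
Step 9: commit R2 -> on_hand[A=43 B=55 C=22 D=35 E=51] avail[A=43 B=55 C=22 D=34 E=51] open={R5}
Final available[B] = 55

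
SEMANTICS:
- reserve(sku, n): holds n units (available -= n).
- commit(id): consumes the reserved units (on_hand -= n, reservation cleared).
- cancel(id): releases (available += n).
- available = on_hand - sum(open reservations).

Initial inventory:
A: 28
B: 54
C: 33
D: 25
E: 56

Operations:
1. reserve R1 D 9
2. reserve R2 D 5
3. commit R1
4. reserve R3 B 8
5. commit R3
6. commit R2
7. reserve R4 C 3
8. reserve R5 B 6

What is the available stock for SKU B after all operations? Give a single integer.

Step 1: reserve R1 D 9 -> on_hand[A=28 B=54 C=33 D=25 E=56] avail[A=28 B=54 C=33 D=16 E=56] open={R1}
Step 2: reserve R2 D 5 -> on_hand[A=28 B=54 C=33 D=25 E=56] avail[A=28 B=54 C=33 D=11 E=56] open={R1,R2}
Step 3: commit R1 -> on_hand[A=28 B=54 C=33 D=16 E=56] avail[A=28 B=54 C=33 D=11 E=56] open={R2}
Step 4: reserve R3 B 8 -> on_hand[A=28 B=54 C=33 D=16 E=56] avail[A=28 B=46 C=33 D=11 E=56] open={R2,R3}
Step 5: commit R3 -> on_hand[A=28 B=46 C=33 D=16 E=56] avail[A=28 B=46 C=33 D=11 E=56] open={R2}
Step 6: commit R2 -> on_hand[A=28 B=46 C=33 D=11 E=56] avail[A=28 B=46 C=33 D=11 E=56] open={}
Step 7: reserve R4 C 3 -> on_hand[A=28 B=46 C=33 D=11 E=56] avail[A=28 B=46 C=30 D=11 E=56] open={R4}
Step 8: reserve R5 B 6 -> on_hand[A=28 B=46 C=33 D=11 E=56] avail[A=28 B=40 C=30 D=11 E=56] open={R4,R5}
Final available[B] = 40

Answer: 40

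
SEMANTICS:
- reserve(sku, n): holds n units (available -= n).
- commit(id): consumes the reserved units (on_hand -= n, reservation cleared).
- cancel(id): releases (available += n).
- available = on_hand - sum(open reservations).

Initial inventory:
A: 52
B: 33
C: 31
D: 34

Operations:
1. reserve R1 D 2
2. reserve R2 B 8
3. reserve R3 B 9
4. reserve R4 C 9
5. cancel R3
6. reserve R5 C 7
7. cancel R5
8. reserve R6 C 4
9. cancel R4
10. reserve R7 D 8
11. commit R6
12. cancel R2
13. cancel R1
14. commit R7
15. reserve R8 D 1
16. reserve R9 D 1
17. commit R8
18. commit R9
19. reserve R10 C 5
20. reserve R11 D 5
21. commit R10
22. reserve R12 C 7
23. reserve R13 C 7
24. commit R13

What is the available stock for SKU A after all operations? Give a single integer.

Step 1: reserve R1 D 2 -> on_hand[A=52 B=33 C=31 D=34] avail[A=52 B=33 C=31 D=32] open={R1}
Step 2: reserve R2 B 8 -> on_hand[A=52 B=33 C=31 D=34] avail[A=52 B=25 C=31 D=32] open={R1,R2}
Step 3: reserve R3 B 9 -> on_hand[A=52 B=33 C=31 D=34] avail[A=52 B=16 C=31 D=32] open={R1,R2,R3}
Step 4: reserve R4 C 9 -> on_hand[A=52 B=33 C=31 D=34] avail[A=52 B=16 C=22 D=32] open={R1,R2,R3,R4}
Step 5: cancel R3 -> on_hand[A=52 B=33 C=31 D=34] avail[A=52 B=25 C=22 D=32] open={R1,R2,R4}
Step 6: reserve R5 C 7 -> on_hand[A=52 B=33 C=31 D=34] avail[A=52 B=25 C=15 D=32] open={R1,R2,R4,R5}
Step 7: cancel R5 -> on_hand[A=52 B=33 C=31 D=34] avail[A=52 B=25 C=22 D=32] open={R1,R2,R4}
Step 8: reserve R6 C 4 -> on_hand[A=52 B=33 C=31 D=34] avail[A=52 B=25 C=18 D=32] open={R1,R2,R4,R6}
Step 9: cancel R4 -> on_hand[A=52 B=33 C=31 D=34] avail[A=52 B=25 C=27 D=32] open={R1,R2,R6}
Step 10: reserve R7 D 8 -> on_hand[A=52 B=33 C=31 D=34] avail[A=52 B=25 C=27 D=24] open={R1,R2,R6,R7}
Step 11: commit R6 -> on_hand[A=52 B=33 C=27 D=34] avail[A=52 B=25 C=27 D=24] open={R1,R2,R7}
Step 12: cancel R2 -> on_hand[A=52 B=33 C=27 D=34] avail[A=52 B=33 C=27 D=24] open={R1,R7}
Step 13: cancel R1 -> on_hand[A=52 B=33 C=27 D=34] avail[A=52 B=33 C=27 D=26] open={R7}
Step 14: commit R7 -> on_hand[A=52 B=33 C=27 D=26] avail[A=52 B=33 C=27 D=26] open={}
Step 15: reserve R8 D 1 -> on_hand[A=52 B=33 C=27 D=26] avail[A=52 B=33 C=27 D=25] open={R8}
Step 16: reserve R9 D 1 -> on_hand[A=52 B=33 C=27 D=26] avail[A=52 B=33 C=27 D=24] open={R8,R9}
Step 17: commit R8 -> on_hand[A=52 B=33 C=27 D=25] avail[A=52 B=33 C=27 D=24] open={R9}
Step 18: commit R9 -> on_hand[A=52 B=33 C=27 D=24] avail[A=52 B=33 C=27 D=24] open={}
Step 19: reserve R10 C 5 -> on_hand[A=52 B=33 C=27 D=24] avail[A=52 B=33 C=22 D=24] open={R10}
Step 20: reserve R11 D 5 -> on_hand[A=52 B=33 C=27 D=24] avail[A=52 B=33 C=22 D=19] open={R10,R11}
Step 21: commit R10 -> on_hand[A=52 B=33 C=22 D=24] avail[A=52 B=33 C=22 D=19] open={R11}
Step 22: reserve R12 C 7 -> on_hand[A=52 B=33 C=22 D=24] avail[A=52 B=33 C=15 D=19] open={R11,R12}
Step 23: reserve R13 C 7 -> on_hand[A=52 B=33 C=22 D=24] avail[A=52 B=33 C=8 D=19] open={R11,R12,R13}
Step 24: commit R13 -> on_hand[A=52 B=33 C=15 D=24] avail[A=52 B=33 C=8 D=19] open={R11,R12}
Final available[A] = 52

Answer: 52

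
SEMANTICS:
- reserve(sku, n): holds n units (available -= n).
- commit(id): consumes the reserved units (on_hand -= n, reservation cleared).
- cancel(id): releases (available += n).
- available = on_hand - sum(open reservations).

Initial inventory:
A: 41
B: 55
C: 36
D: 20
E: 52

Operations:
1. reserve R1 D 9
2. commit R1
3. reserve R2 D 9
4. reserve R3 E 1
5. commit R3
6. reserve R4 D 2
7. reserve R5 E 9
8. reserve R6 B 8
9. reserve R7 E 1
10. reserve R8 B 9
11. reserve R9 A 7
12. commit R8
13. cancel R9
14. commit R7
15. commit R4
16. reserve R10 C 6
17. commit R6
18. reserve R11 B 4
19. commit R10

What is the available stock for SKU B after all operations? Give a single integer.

Answer: 34

Derivation:
Step 1: reserve R1 D 9 -> on_hand[A=41 B=55 C=36 D=20 E=52] avail[A=41 B=55 C=36 D=11 E=52] open={R1}
Step 2: commit R1 -> on_hand[A=41 B=55 C=36 D=11 E=52] avail[A=41 B=55 C=36 D=11 E=52] open={}
Step 3: reserve R2 D 9 -> on_hand[A=41 B=55 C=36 D=11 E=52] avail[A=41 B=55 C=36 D=2 E=52] open={R2}
Step 4: reserve R3 E 1 -> on_hand[A=41 B=55 C=36 D=11 E=52] avail[A=41 B=55 C=36 D=2 E=51] open={R2,R3}
Step 5: commit R3 -> on_hand[A=41 B=55 C=36 D=11 E=51] avail[A=41 B=55 C=36 D=2 E=51] open={R2}
Step 6: reserve R4 D 2 -> on_hand[A=41 B=55 C=36 D=11 E=51] avail[A=41 B=55 C=36 D=0 E=51] open={R2,R4}
Step 7: reserve R5 E 9 -> on_hand[A=41 B=55 C=36 D=11 E=51] avail[A=41 B=55 C=36 D=0 E=42] open={R2,R4,R5}
Step 8: reserve R6 B 8 -> on_hand[A=41 B=55 C=36 D=11 E=51] avail[A=41 B=47 C=36 D=0 E=42] open={R2,R4,R5,R6}
Step 9: reserve R7 E 1 -> on_hand[A=41 B=55 C=36 D=11 E=51] avail[A=41 B=47 C=36 D=0 E=41] open={R2,R4,R5,R6,R7}
Step 10: reserve R8 B 9 -> on_hand[A=41 B=55 C=36 D=11 E=51] avail[A=41 B=38 C=36 D=0 E=41] open={R2,R4,R5,R6,R7,R8}
Step 11: reserve R9 A 7 -> on_hand[A=41 B=55 C=36 D=11 E=51] avail[A=34 B=38 C=36 D=0 E=41] open={R2,R4,R5,R6,R7,R8,R9}
Step 12: commit R8 -> on_hand[A=41 B=46 C=36 D=11 E=51] avail[A=34 B=38 C=36 D=0 E=41] open={R2,R4,R5,R6,R7,R9}
Step 13: cancel R9 -> on_hand[A=41 B=46 C=36 D=11 E=51] avail[A=41 B=38 C=36 D=0 E=41] open={R2,R4,R5,R6,R7}
Step 14: commit R7 -> on_hand[A=41 B=46 C=36 D=11 E=50] avail[A=41 B=38 C=36 D=0 E=41] open={R2,R4,R5,R6}
Step 15: commit R4 -> on_hand[A=41 B=46 C=36 D=9 E=50] avail[A=41 B=38 C=36 D=0 E=41] open={R2,R5,R6}
Step 16: reserve R10 C 6 -> on_hand[A=41 B=46 C=36 D=9 E=50] avail[A=41 B=38 C=30 D=0 E=41] open={R10,R2,R5,R6}
Step 17: commit R6 -> on_hand[A=41 B=38 C=36 D=9 E=50] avail[A=41 B=38 C=30 D=0 E=41] open={R10,R2,R5}
Step 18: reserve R11 B 4 -> on_hand[A=41 B=38 C=36 D=9 E=50] avail[A=41 B=34 C=30 D=0 E=41] open={R10,R11,R2,R5}
Step 19: commit R10 -> on_hand[A=41 B=38 C=30 D=9 E=50] avail[A=41 B=34 C=30 D=0 E=41] open={R11,R2,R5}
Final available[B] = 34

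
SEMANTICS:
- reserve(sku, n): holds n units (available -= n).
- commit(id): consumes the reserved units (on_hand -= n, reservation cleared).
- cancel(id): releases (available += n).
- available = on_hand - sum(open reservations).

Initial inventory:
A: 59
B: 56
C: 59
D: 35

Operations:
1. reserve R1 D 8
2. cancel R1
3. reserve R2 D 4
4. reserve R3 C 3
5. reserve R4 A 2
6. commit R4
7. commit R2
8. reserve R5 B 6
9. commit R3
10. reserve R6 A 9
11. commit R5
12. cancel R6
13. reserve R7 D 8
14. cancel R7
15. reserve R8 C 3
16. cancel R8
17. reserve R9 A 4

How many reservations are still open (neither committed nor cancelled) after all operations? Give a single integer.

Answer: 1

Derivation:
Step 1: reserve R1 D 8 -> on_hand[A=59 B=56 C=59 D=35] avail[A=59 B=56 C=59 D=27] open={R1}
Step 2: cancel R1 -> on_hand[A=59 B=56 C=59 D=35] avail[A=59 B=56 C=59 D=35] open={}
Step 3: reserve R2 D 4 -> on_hand[A=59 B=56 C=59 D=35] avail[A=59 B=56 C=59 D=31] open={R2}
Step 4: reserve R3 C 3 -> on_hand[A=59 B=56 C=59 D=35] avail[A=59 B=56 C=56 D=31] open={R2,R3}
Step 5: reserve R4 A 2 -> on_hand[A=59 B=56 C=59 D=35] avail[A=57 B=56 C=56 D=31] open={R2,R3,R4}
Step 6: commit R4 -> on_hand[A=57 B=56 C=59 D=35] avail[A=57 B=56 C=56 D=31] open={R2,R3}
Step 7: commit R2 -> on_hand[A=57 B=56 C=59 D=31] avail[A=57 B=56 C=56 D=31] open={R3}
Step 8: reserve R5 B 6 -> on_hand[A=57 B=56 C=59 D=31] avail[A=57 B=50 C=56 D=31] open={R3,R5}
Step 9: commit R3 -> on_hand[A=57 B=56 C=56 D=31] avail[A=57 B=50 C=56 D=31] open={R5}
Step 10: reserve R6 A 9 -> on_hand[A=57 B=56 C=56 D=31] avail[A=48 B=50 C=56 D=31] open={R5,R6}
Step 11: commit R5 -> on_hand[A=57 B=50 C=56 D=31] avail[A=48 B=50 C=56 D=31] open={R6}
Step 12: cancel R6 -> on_hand[A=57 B=50 C=56 D=31] avail[A=57 B=50 C=56 D=31] open={}
Step 13: reserve R7 D 8 -> on_hand[A=57 B=50 C=56 D=31] avail[A=57 B=50 C=56 D=23] open={R7}
Step 14: cancel R7 -> on_hand[A=57 B=50 C=56 D=31] avail[A=57 B=50 C=56 D=31] open={}
Step 15: reserve R8 C 3 -> on_hand[A=57 B=50 C=56 D=31] avail[A=57 B=50 C=53 D=31] open={R8}
Step 16: cancel R8 -> on_hand[A=57 B=50 C=56 D=31] avail[A=57 B=50 C=56 D=31] open={}
Step 17: reserve R9 A 4 -> on_hand[A=57 B=50 C=56 D=31] avail[A=53 B=50 C=56 D=31] open={R9}
Open reservations: ['R9'] -> 1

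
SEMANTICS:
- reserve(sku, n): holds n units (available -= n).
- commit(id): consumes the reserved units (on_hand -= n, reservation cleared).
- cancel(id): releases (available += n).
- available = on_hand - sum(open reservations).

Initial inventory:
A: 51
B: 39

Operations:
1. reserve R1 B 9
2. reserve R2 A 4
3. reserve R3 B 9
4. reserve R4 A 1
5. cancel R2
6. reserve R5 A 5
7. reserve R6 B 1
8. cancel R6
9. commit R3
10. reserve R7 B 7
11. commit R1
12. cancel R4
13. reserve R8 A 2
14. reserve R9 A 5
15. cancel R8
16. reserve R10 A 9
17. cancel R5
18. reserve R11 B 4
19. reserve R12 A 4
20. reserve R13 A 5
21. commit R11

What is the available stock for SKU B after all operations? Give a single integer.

Answer: 10

Derivation:
Step 1: reserve R1 B 9 -> on_hand[A=51 B=39] avail[A=51 B=30] open={R1}
Step 2: reserve R2 A 4 -> on_hand[A=51 B=39] avail[A=47 B=30] open={R1,R2}
Step 3: reserve R3 B 9 -> on_hand[A=51 B=39] avail[A=47 B=21] open={R1,R2,R3}
Step 4: reserve R4 A 1 -> on_hand[A=51 B=39] avail[A=46 B=21] open={R1,R2,R3,R4}
Step 5: cancel R2 -> on_hand[A=51 B=39] avail[A=50 B=21] open={R1,R3,R4}
Step 6: reserve R5 A 5 -> on_hand[A=51 B=39] avail[A=45 B=21] open={R1,R3,R4,R5}
Step 7: reserve R6 B 1 -> on_hand[A=51 B=39] avail[A=45 B=20] open={R1,R3,R4,R5,R6}
Step 8: cancel R6 -> on_hand[A=51 B=39] avail[A=45 B=21] open={R1,R3,R4,R5}
Step 9: commit R3 -> on_hand[A=51 B=30] avail[A=45 B=21] open={R1,R4,R5}
Step 10: reserve R7 B 7 -> on_hand[A=51 B=30] avail[A=45 B=14] open={R1,R4,R5,R7}
Step 11: commit R1 -> on_hand[A=51 B=21] avail[A=45 B=14] open={R4,R5,R7}
Step 12: cancel R4 -> on_hand[A=51 B=21] avail[A=46 B=14] open={R5,R7}
Step 13: reserve R8 A 2 -> on_hand[A=51 B=21] avail[A=44 B=14] open={R5,R7,R8}
Step 14: reserve R9 A 5 -> on_hand[A=51 B=21] avail[A=39 B=14] open={R5,R7,R8,R9}
Step 15: cancel R8 -> on_hand[A=51 B=21] avail[A=41 B=14] open={R5,R7,R9}
Step 16: reserve R10 A 9 -> on_hand[A=51 B=21] avail[A=32 B=14] open={R10,R5,R7,R9}
Step 17: cancel R5 -> on_hand[A=51 B=21] avail[A=37 B=14] open={R10,R7,R9}
Step 18: reserve R11 B 4 -> on_hand[A=51 B=21] avail[A=37 B=10] open={R10,R11,R7,R9}
Step 19: reserve R12 A 4 -> on_hand[A=51 B=21] avail[A=33 B=10] open={R10,R11,R12,R7,R9}
Step 20: reserve R13 A 5 -> on_hand[A=51 B=21] avail[A=28 B=10] open={R10,R11,R12,R13,R7,R9}
Step 21: commit R11 -> on_hand[A=51 B=17] avail[A=28 B=10] open={R10,R12,R13,R7,R9}
Final available[B] = 10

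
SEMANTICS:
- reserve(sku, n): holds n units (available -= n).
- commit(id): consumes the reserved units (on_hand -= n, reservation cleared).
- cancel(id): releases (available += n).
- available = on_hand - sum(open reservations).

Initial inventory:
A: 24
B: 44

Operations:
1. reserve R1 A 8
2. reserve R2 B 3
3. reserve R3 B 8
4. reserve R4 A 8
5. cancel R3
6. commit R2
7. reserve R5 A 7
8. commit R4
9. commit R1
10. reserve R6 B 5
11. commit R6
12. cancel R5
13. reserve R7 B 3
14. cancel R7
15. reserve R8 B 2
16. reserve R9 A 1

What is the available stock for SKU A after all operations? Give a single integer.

Answer: 7

Derivation:
Step 1: reserve R1 A 8 -> on_hand[A=24 B=44] avail[A=16 B=44] open={R1}
Step 2: reserve R2 B 3 -> on_hand[A=24 B=44] avail[A=16 B=41] open={R1,R2}
Step 3: reserve R3 B 8 -> on_hand[A=24 B=44] avail[A=16 B=33] open={R1,R2,R3}
Step 4: reserve R4 A 8 -> on_hand[A=24 B=44] avail[A=8 B=33] open={R1,R2,R3,R4}
Step 5: cancel R3 -> on_hand[A=24 B=44] avail[A=8 B=41] open={R1,R2,R4}
Step 6: commit R2 -> on_hand[A=24 B=41] avail[A=8 B=41] open={R1,R4}
Step 7: reserve R5 A 7 -> on_hand[A=24 B=41] avail[A=1 B=41] open={R1,R4,R5}
Step 8: commit R4 -> on_hand[A=16 B=41] avail[A=1 B=41] open={R1,R5}
Step 9: commit R1 -> on_hand[A=8 B=41] avail[A=1 B=41] open={R5}
Step 10: reserve R6 B 5 -> on_hand[A=8 B=41] avail[A=1 B=36] open={R5,R6}
Step 11: commit R6 -> on_hand[A=8 B=36] avail[A=1 B=36] open={R5}
Step 12: cancel R5 -> on_hand[A=8 B=36] avail[A=8 B=36] open={}
Step 13: reserve R7 B 3 -> on_hand[A=8 B=36] avail[A=8 B=33] open={R7}
Step 14: cancel R7 -> on_hand[A=8 B=36] avail[A=8 B=36] open={}
Step 15: reserve R8 B 2 -> on_hand[A=8 B=36] avail[A=8 B=34] open={R8}
Step 16: reserve R9 A 1 -> on_hand[A=8 B=36] avail[A=7 B=34] open={R8,R9}
Final available[A] = 7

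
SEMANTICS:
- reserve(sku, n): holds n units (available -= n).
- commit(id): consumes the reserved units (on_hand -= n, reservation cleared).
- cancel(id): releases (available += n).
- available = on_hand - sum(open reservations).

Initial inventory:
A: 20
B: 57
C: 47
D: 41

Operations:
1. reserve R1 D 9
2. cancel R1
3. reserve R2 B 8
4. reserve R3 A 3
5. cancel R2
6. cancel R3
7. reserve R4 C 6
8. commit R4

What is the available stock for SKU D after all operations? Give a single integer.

Step 1: reserve R1 D 9 -> on_hand[A=20 B=57 C=47 D=41] avail[A=20 B=57 C=47 D=32] open={R1}
Step 2: cancel R1 -> on_hand[A=20 B=57 C=47 D=41] avail[A=20 B=57 C=47 D=41] open={}
Step 3: reserve R2 B 8 -> on_hand[A=20 B=57 C=47 D=41] avail[A=20 B=49 C=47 D=41] open={R2}
Step 4: reserve R3 A 3 -> on_hand[A=20 B=57 C=47 D=41] avail[A=17 B=49 C=47 D=41] open={R2,R3}
Step 5: cancel R2 -> on_hand[A=20 B=57 C=47 D=41] avail[A=17 B=57 C=47 D=41] open={R3}
Step 6: cancel R3 -> on_hand[A=20 B=57 C=47 D=41] avail[A=20 B=57 C=47 D=41] open={}
Step 7: reserve R4 C 6 -> on_hand[A=20 B=57 C=47 D=41] avail[A=20 B=57 C=41 D=41] open={R4}
Step 8: commit R4 -> on_hand[A=20 B=57 C=41 D=41] avail[A=20 B=57 C=41 D=41] open={}
Final available[D] = 41

Answer: 41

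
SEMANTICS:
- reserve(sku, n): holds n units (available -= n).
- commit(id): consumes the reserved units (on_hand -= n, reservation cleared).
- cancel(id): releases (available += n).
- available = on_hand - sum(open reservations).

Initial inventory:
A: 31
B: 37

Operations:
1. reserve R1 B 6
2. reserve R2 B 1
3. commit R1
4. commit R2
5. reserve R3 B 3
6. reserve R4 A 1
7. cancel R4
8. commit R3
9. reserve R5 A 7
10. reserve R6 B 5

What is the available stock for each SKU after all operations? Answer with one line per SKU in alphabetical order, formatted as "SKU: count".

Answer: A: 24
B: 22

Derivation:
Step 1: reserve R1 B 6 -> on_hand[A=31 B=37] avail[A=31 B=31] open={R1}
Step 2: reserve R2 B 1 -> on_hand[A=31 B=37] avail[A=31 B=30] open={R1,R2}
Step 3: commit R1 -> on_hand[A=31 B=31] avail[A=31 B=30] open={R2}
Step 4: commit R2 -> on_hand[A=31 B=30] avail[A=31 B=30] open={}
Step 5: reserve R3 B 3 -> on_hand[A=31 B=30] avail[A=31 B=27] open={R3}
Step 6: reserve R4 A 1 -> on_hand[A=31 B=30] avail[A=30 B=27] open={R3,R4}
Step 7: cancel R4 -> on_hand[A=31 B=30] avail[A=31 B=27] open={R3}
Step 8: commit R3 -> on_hand[A=31 B=27] avail[A=31 B=27] open={}
Step 9: reserve R5 A 7 -> on_hand[A=31 B=27] avail[A=24 B=27] open={R5}
Step 10: reserve R6 B 5 -> on_hand[A=31 B=27] avail[A=24 B=22] open={R5,R6}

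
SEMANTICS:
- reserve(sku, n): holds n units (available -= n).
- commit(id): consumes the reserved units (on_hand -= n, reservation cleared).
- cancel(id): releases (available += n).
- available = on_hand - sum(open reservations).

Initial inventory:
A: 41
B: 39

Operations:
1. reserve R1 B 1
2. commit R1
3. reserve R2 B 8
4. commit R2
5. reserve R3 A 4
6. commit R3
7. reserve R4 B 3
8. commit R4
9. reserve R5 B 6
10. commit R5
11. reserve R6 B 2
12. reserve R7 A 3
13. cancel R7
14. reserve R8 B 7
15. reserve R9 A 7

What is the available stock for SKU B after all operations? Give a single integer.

Step 1: reserve R1 B 1 -> on_hand[A=41 B=39] avail[A=41 B=38] open={R1}
Step 2: commit R1 -> on_hand[A=41 B=38] avail[A=41 B=38] open={}
Step 3: reserve R2 B 8 -> on_hand[A=41 B=38] avail[A=41 B=30] open={R2}
Step 4: commit R2 -> on_hand[A=41 B=30] avail[A=41 B=30] open={}
Step 5: reserve R3 A 4 -> on_hand[A=41 B=30] avail[A=37 B=30] open={R3}
Step 6: commit R3 -> on_hand[A=37 B=30] avail[A=37 B=30] open={}
Step 7: reserve R4 B 3 -> on_hand[A=37 B=30] avail[A=37 B=27] open={R4}
Step 8: commit R4 -> on_hand[A=37 B=27] avail[A=37 B=27] open={}
Step 9: reserve R5 B 6 -> on_hand[A=37 B=27] avail[A=37 B=21] open={R5}
Step 10: commit R5 -> on_hand[A=37 B=21] avail[A=37 B=21] open={}
Step 11: reserve R6 B 2 -> on_hand[A=37 B=21] avail[A=37 B=19] open={R6}
Step 12: reserve R7 A 3 -> on_hand[A=37 B=21] avail[A=34 B=19] open={R6,R7}
Step 13: cancel R7 -> on_hand[A=37 B=21] avail[A=37 B=19] open={R6}
Step 14: reserve R8 B 7 -> on_hand[A=37 B=21] avail[A=37 B=12] open={R6,R8}
Step 15: reserve R9 A 7 -> on_hand[A=37 B=21] avail[A=30 B=12] open={R6,R8,R9}
Final available[B] = 12

Answer: 12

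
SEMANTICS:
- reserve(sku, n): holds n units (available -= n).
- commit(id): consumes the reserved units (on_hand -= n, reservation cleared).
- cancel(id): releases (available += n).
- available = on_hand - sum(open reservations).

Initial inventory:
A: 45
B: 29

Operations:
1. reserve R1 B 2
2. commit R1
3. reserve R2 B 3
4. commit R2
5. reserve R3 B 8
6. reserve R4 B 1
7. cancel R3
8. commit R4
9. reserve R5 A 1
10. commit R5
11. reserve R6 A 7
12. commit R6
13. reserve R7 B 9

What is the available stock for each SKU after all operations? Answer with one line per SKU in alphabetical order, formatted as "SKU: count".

Answer: A: 37
B: 14

Derivation:
Step 1: reserve R1 B 2 -> on_hand[A=45 B=29] avail[A=45 B=27] open={R1}
Step 2: commit R1 -> on_hand[A=45 B=27] avail[A=45 B=27] open={}
Step 3: reserve R2 B 3 -> on_hand[A=45 B=27] avail[A=45 B=24] open={R2}
Step 4: commit R2 -> on_hand[A=45 B=24] avail[A=45 B=24] open={}
Step 5: reserve R3 B 8 -> on_hand[A=45 B=24] avail[A=45 B=16] open={R3}
Step 6: reserve R4 B 1 -> on_hand[A=45 B=24] avail[A=45 B=15] open={R3,R4}
Step 7: cancel R3 -> on_hand[A=45 B=24] avail[A=45 B=23] open={R4}
Step 8: commit R4 -> on_hand[A=45 B=23] avail[A=45 B=23] open={}
Step 9: reserve R5 A 1 -> on_hand[A=45 B=23] avail[A=44 B=23] open={R5}
Step 10: commit R5 -> on_hand[A=44 B=23] avail[A=44 B=23] open={}
Step 11: reserve R6 A 7 -> on_hand[A=44 B=23] avail[A=37 B=23] open={R6}
Step 12: commit R6 -> on_hand[A=37 B=23] avail[A=37 B=23] open={}
Step 13: reserve R7 B 9 -> on_hand[A=37 B=23] avail[A=37 B=14] open={R7}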